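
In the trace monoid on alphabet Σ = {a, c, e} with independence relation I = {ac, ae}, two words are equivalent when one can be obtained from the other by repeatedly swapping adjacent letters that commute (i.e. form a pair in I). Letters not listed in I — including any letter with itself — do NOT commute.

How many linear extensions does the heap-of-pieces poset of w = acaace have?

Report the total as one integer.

drop 0:a onto floor
drop 1:c onto floor
drop 2:a onto {0:a}
drop 3:a onto {2:a}
drop 4:c onto {1:c}
drop 5:e onto {4:c}
ground layer = {0:a, 1:c}
drop-orders for the pieces not yet dropped (sum over which currently-grounded one goes next):
  1 to go: {3} 1  {5} 1
  2 to go: {2,3} 1  {3,5} 2  {4,5} 1
  3 to go: {0,2,3} 1  {1,4,5} 1  {2,3,5} 3  {3,4,5} 3
  4 to go: {0,2,3,5} 4  {1,3,4,5} 4  {2,3,4,5} 6
  if 0:a drops first: 10 orders
  if 1:c drops first: 10 orders
heap linearizations: 20

20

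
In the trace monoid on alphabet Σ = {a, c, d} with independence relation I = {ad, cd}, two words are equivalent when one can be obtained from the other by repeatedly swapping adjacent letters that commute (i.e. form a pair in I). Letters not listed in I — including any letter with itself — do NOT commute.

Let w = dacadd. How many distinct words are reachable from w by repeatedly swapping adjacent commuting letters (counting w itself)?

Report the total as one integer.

20

drop 0:d onto floor
drop 1:a onto floor
drop 2:c onto {1:a}
drop 3:a onto {2:c}
drop 4:d onto {0:d}
drop 5:d onto {4:d}
ground layer = {0:d, 1:a}
drop-orders for the pieces not yet dropped (sum over which currently-grounded one goes next):
  1 to go: {3} 1  {5} 1
  2 to go: {2,3} 1  {3,5} 2  {4,5} 1
  3 to go: {0,4,5} 1  {1,2,3} 1  {2,3,5} 3  {3,4,5} 3
  4 to go: {0,3,4,5} 4  {1,2,3,5} 4  {2,3,4,5} 6
  if 0:d drops first: 10 orders
  if 1:a drops first: 10 orders
heap linearizations: 20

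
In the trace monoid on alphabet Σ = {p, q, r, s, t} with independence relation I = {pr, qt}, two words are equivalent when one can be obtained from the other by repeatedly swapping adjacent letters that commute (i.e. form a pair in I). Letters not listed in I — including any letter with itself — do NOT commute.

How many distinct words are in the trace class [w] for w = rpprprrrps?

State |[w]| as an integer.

126

piece 0:r — minimal
piece 1:p — minimal
piece 2:p rests on {1:p}
piece 3:r rests on {0:r}
piece 4:p rests on {2:p}
piece 5:r rests on {3:r}
piece 6:r rests on {5:r}
piece 7:r rests on {6:r}
piece 8:p rests on {4:p}
piece 9:s rests on {7:r, 8:p}
minimal pieces: {0:r, 1:p}
ways to finish when only these pieces remain (= sum over removing one remaining piece with nothing left below it):
  1 left: {9}→1
  2 left: {7,9}→1  {8,9}→1
  3 left: {4,8,9}→1  {6,7,9}→1  {7,8,9}→2
  4 left: {2,4,8,9}→1  {4,7,8,9}→3  {5,6,7,9}→1  {6,7,8,9}→3
  5 left: {1,2,4,8,9}→1  {2,4,7,8,9}→4  {3,5,6,7,9}→1  {4,6,7,8,9}→6  {5,6,7,8,9}→4
  6 left: {0,3,5,6,7,9}→1  {1,2,4,7,8,9}→5  {2,4,6,7,8,9}→10  {3,5,6,7,8,9}→5  {4,5,6,7,8,9}→10
  7 left: {0,3,5,6,7,8,9}→6  {1,2,4,6,7,8,9}→15  {2,4,5,6,7,8,9}→20  {3,4,5,6,7,8,9}→15
  8 left: {0,3,4,5,6,7,8,9}→21  {1,2,4,5,6,7,8,9}→35  {2,3,4,5,6,7,8,9}→35
  placing 0:r first → 70 extensions
  placing 1:p first → 56 extensions
total linear extensions = 126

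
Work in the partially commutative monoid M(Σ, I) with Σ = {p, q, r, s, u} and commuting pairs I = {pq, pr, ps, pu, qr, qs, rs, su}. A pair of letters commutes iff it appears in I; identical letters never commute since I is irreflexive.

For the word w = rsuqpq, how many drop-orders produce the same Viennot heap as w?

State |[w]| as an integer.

piece 0:r — minimal
piece 1:s — minimal
piece 2:u rests on {0:r}
piece 3:q rests on {2:u}
piece 4:p — minimal
piece 5:q rests on {3:q}
minimal pieces: {0:r, 1:s, 4:p}
ways to finish when only these pieces remain (= sum over removing one remaining piece with nothing left below it):
  1 left: {1}→1  {4}→1  {5}→1
  2 left: {1,4}→2  {1,5}→2  {3,5}→1  {4,5}→2
  3 left: {1,3,5}→3  {1,4,5}→6  {2,3,5}→1  {3,4,5}→3
  4 left: {0,2,3,5}→1  {1,2,3,5}→4  {1,3,4,5}→12  {2,3,4,5}→4
  placing 0:r first → 20 extensions
  placing 1:s first → 5 extensions
  placing 4:p first → 5 extensions
total linear extensions = 30

30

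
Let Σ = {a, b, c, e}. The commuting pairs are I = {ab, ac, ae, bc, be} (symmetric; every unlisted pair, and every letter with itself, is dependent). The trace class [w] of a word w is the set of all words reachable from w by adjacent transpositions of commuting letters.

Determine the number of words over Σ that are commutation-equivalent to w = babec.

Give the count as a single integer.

piece 0:b — minimal
piece 1:a — minimal
piece 2:b rests on {0:b}
piece 3:e — minimal
piece 4:c rests on {3:e}
minimal pieces: {0:b, 1:a, 3:e}
ways to finish when only these pieces remain (= sum over removing one remaining piece with nothing left below it):
  1 left: {1}→1  {2}→1  {4}→1
  2 left: {0,2}→1  {1,2}→2  {1,4}→2  {2,4}→2  {3,4}→1
  3 left: {0,1,2}→3  {0,2,4}→3  {1,2,4}→6  {1,3,4}→3  {2,3,4}→3
  placing 0:b first → 12 extensions
  placing 1:a first → 6 extensions
  placing 3:e first → 12 extensions
total linear extensions = 30

30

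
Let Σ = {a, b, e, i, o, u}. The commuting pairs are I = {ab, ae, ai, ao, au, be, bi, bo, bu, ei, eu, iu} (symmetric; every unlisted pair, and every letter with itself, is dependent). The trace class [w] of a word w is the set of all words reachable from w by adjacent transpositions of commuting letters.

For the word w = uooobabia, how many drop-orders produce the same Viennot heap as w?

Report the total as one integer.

756

#0=u has no predecessor
#1=o depends on [0:u]
#2=o depends on [1:o]
#3=o depends on [2:o]
#4=b has no predecessor
#5=a has no predecessor
#6=b depends on [4:b]
#7=i depends on [3:o]
#8=a depends on [5:a]
sources: [0:u, 4:b, 5:a]
N(rest) = Σ N(rest − s) over sources s of rest; N(one piece) = 1:
  size 1 → [6]=1  [7]=1  [8]=1
  size 2 → [3,7]=1  [4,6]=1  [5,8]=1  [6,7]=2  [6,8]=2  [7,8]=2
  size 3 → [2,3,7]=1  [3,6,7]=3  [3,7,8]=3  [4,6,7]=3  [4,6,8]=3  [5,6,8]=3  [5,7,8]=3  [6,7,8]=6
  size 4 → [1,2,3,7]=1  [2,3,6,7]=4  [2,3,7,8]=4  [3,4,6,7]=6  [3,5,7,8]=6  [3,6,7,8]=12  [4,5,6,8]=6  [4,6,7,8]=12  [5,6,7,8]=12
  size 5 → [0,1,2,3,7]=1  [1,2,3,6,7]=5  [1,2,3,7,8]=5  [2,3,4,6,7]=10  [2,3,5,7,8]=10  [2,3,6,7,8]=20  [3,4,6,7,8]=30  [3,5,6,7,8]=30  [4,5,6,7,8]=30
  size 6 → [0,1,2,3,6,7]=6  [0,1,2,3,7,8]=6  [1,2,3,4,6,7]=15  [1,2,3,5,7,8]=15  [1,2,3,6,7,8]=30  [2,3,4,6,7,8]=60  [2,3,5,6,7,8]=60  [3,4,5,6,7,8]=90
  size 7 → [0,1,2,3,4,6,7]=21  [0,1,2,3,5,7,8]=21  [0,1,2,3,6,7,8]=42  [1,2,3,4,6,7,8]=105  [1,2,3,5,6,7,8]=105  [2,3,4,5,6,7,8]=210
  first=0(u) contributes 420
  first=4(b) contributes 168
  first=5(a) contributes 168
|[w]| = 756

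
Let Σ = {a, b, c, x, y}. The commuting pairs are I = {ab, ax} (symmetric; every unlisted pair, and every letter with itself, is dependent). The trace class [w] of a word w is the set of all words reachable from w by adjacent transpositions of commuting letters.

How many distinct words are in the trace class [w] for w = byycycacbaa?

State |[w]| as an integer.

0(b) covers ∅
1(y) covers 0:b
2(y) covers 1:y
3(c) covers 2:y
4(y) covers 3:c
5(c) covers 4:y
6(a) covers 5:c
7(c) covers 6:a
8(b) covers 7:c
9(a) covers 7:c
10(a) covers 9:a
floor of heap: 0:b
completions by unplaced set U, small U first (add the entries for U minus each lowest piece of U):
  |U|=1: {8}:1  {10}:1
  |U|=2: {8,10}:2  {9,10}:1
  |U|=3: {8,9,10}:3
  |U|=4: {7,8,9,10}:3
  |U|=5: {6,7,8,9,10}:3
  |U|=6: {5,6,7,8,9,10}:3
  |U|=7: {4,5,6,7,8,9,10}:3
  |U|=8: {3,4,5,6,7,8,9,10}:3
  |U|=9: {2,3,4,5,6,7,8,9,10}:3
  start at 0(b): 3

3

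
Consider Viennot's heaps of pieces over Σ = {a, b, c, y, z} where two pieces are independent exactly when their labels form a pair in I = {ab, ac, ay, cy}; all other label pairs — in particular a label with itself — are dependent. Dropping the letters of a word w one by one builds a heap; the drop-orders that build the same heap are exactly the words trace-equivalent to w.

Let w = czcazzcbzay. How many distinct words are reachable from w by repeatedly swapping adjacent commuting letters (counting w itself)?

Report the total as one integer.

4

0(c) covers ∅
1(z) covers 0:c
2(c) covers 1:z
3(a) covers 1:z
4(z) covers 2:c, 3:a
5(z) covers 4:z
6(c) covers 5:z
7(b) covers 6:c
8(z) covers 7:b
9(a) covers 8:z
10(y) covers 8:z
floor of heap: 0:c
completions by unplaced set U, small U first (add the entries for U minus each lowest piece of U):
  |U|=1: {9}:1  {10}:1
  |U|=2: {9,10}:2
  |U|=3: {8,9,10}:2
  |U|=4: {7,8,9,10}:2
  |U|=5: {6,7,8,9,10}:2
  |U|=6: {5,6,7,8,9,10}:2
  |U|=7: {4,5,6,7,8,9,10}:2
  |U|=8: {2,4,5,6,7,8,9,10}:2  {3,4,5,6,7,8,9,10}:2
  |U|=9: {2,3,4,5,6,7,8,9,10}:4
  start at 0(c): 4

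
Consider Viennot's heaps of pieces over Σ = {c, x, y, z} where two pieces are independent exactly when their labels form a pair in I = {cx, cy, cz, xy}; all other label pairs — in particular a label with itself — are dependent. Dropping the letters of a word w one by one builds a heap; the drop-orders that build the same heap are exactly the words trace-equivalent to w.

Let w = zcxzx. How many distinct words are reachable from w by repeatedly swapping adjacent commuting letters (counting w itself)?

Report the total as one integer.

#0=z has no predecessor
#1=c has no predecessor
#2=x depends on [0:z]
#3=z depends on [2:x]
#4=x depends on [3:z]
sources: [0:z, 1:c]
N(rest) = Σ N(rest − s) over sources s of rest; N(one piece) = 1:
  size 1 → [1]=1  [4]=1
  size 2 → [1,4]=2  [3,4]=1
  size 3 → [1,3,4]=3  [2,3,4]=1
  first=0(z) contributes 4
  first=1(c) contributes 1
|[w]| = 5

5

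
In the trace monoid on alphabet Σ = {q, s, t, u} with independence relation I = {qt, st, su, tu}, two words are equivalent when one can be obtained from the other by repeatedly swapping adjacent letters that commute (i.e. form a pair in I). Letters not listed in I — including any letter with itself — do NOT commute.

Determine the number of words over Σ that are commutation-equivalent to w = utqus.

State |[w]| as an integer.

10

#0=u has no predecessor
#1=t has no predecessor
#2=q depends on [0:u]
#3=u depends on [2:q]
#4=s depends on [2:q]
sources: [0:u, 1:t]
N(rest) = Σ N(rest − s) over sources s of rest; N(one piece) = 1:
  size 1 → [1]=1  [3]=1  [4]=1
  size 2 → [1,3]=2  [1,4]=2  [3,4]=2
  size 3 → [1,3,4]=6  [2,3,4]=2
  first=0(u) contributes 8
  first=1(t) contributes 2
|[w]| = 10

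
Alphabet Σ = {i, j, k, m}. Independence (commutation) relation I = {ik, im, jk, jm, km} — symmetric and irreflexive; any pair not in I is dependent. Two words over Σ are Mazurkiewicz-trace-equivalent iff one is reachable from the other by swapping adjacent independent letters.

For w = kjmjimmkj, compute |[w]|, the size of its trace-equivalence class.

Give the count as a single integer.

drop 0:k onto floor
drop 1:j onto floor
drop 2:m onto floor
drop 3:j onto {1:j}
drop 4:i onto {3:j}
drop 5:m onto {2:m}
drop 6:m onto {5:m}
drop 7:k onto {0:k}
drop 8:j onto {4:i}
ground layer = {0:k, 1:j, 2:m}
drop-orders for the pieces not yet dropped (sum over which currently-grounded one goes next):
  1 to go: {6} 1  {7} 1  {8} 1
  2 to go: {0,7} 1  {4,8} 1  {5,6} 1  {6,7} 2  {6,8} 2  {7,8} 2
  3 to go: {0,6,7} 3  {0,7,8} 3  {2,5,6} 1  {3,4,8} 1  {4,6,8} 3  {4,7,8} 3  {5,6,7} 3  {5,6,8} 3  {6,7,8} 6
  4 to go: {0,4,7,8} 6  {0,5,6,7} 6  {0,6,7,8} 12  {1,3,4,8} 1  {2,5,6,7} 4  {2,5,6,8} 4  {3,4,6,8} 4  {3,4,7,8} 4  {4,5,6,8} 6  {4,6,7,8} 12  {5,6,7,8} 12
  5 to go: {0,2,5,6,7} 10  {0,3,4,7,8} 10  {0,4,6,7,8} 30  {0,5,6,7,8} 30  {1,3,4,6,8} 5  {1,3,4,7,8} 5  {2,4,5,6,8} 10  {2,5,6,7,8} 20  {3,4,5,6,8} 10  {3,4,6,7,8} 20  {4,5,6,7,8} 30
  6 to go: {0,1,3,4,7,8} 15  {0,2,5,6,7,8} 60  {0,3,4,6,7,8} 60  {0,4,5,6,7,8} 90  {1,3,4,5,6,8} 15  {1,3,4,6,7,8} 30  {2,3,4,5,6,8} 20  {2,4,5,6,7,8} 60  {3,4,5,6,7,8} 60
  7 to go: {0,1,3,4,6,7,8} 105  {0,2,4,5,6,7,8} 210  {0,3,4,5,6,7,8} 210  {1,2,3,4,5,6,8} 35  {1,3,4,5,6,7,8} 105  {2,3,4,5,6,7,8} 140
  if 0:k drops first: 280 orders
  if 1:j drops first: 560 orders
  if 2:m drops first: 420 orders
heap linearizations: 1260

1260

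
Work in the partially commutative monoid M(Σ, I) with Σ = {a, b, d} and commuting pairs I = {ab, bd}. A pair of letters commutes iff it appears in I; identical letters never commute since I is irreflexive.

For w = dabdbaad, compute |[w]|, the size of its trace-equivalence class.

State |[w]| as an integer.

28

0(d) covers ∅
1(a) covers 0:d
2(b) covers ∅
3(d) covers 1:a
4(b) covers 2:b
5(a) covers 3:d
6(a) covers 5:a
7(d) covers 6:a
floor of heap: 0:d, 2:b
completions by unplaced set U, small U first (add the entries for U minus each lowest piece of U):
  |U|=1: {4}:1  {7}:1
  |U|=2: {2,4}:1  {4,7}:2  {6,7}:1
  |U|=3: {2,4,7}:3  {4,6,7}:3  {5,6,7}:1
  |U|=4: {2,4,6,7}:6  {3,5,6,7}:1  {4,5,6,7}:4
  |U|=5: {1,3,5,6,7}:1  {2,4,5,6,7}:10  {3,4,5,6,7}:5
  |U|=6: {0,1,3,5,6,7}:1  {1,3,4,5,6,7}:6  {2,3,4,5,6,7}:15
  start at 0(d): 21
  start at 2(b): 7
sum over floor = 28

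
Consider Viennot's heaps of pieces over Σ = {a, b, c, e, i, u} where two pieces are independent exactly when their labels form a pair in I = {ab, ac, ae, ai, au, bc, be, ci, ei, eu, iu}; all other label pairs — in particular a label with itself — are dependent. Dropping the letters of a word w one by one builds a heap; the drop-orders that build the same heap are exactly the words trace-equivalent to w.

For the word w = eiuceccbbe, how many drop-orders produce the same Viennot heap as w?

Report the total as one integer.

#0=e has no predecessor
#1=i has no predecessor
#2=u has no predecessor
#3=c depends on [0:e, 2:u]
#4=e depends on [3:c]
#5=c depends on [4:e]
#6=c depends on [5:c]
#7=b depends on [1:i, 2:u]
#8=b depends on [7:b]
#9=e depends on [6:c]
sources: [0:e, 1:i, 2:u]
N(rest) = Σ N(rest − s) over sources s of rest; N(one piece) = 1:
  size 1 → [8]=1  [9]=1
  size 2 → [6,9]=1  [7,8]=1  [8,9]=2
  size 3 → [1,7,8]=1  [5,6,9]=1  [6,8,9]=3  [7,8,9]=3
  size 4 → [1,7,8,9]=4  [4,5,6,9]=1  [5,6,8,9]=4  [6,7,8,9]=6
  size 5 → [1,6,7,8,9]=10  [3,4,5,6,9]=1  [4,5,6,8,9]=5  [5,6,7,8,9]=10
  size 6 → [0,3,4,5,6,9]=1  [1,5,6,7,8,9]=20  [3,4,5,6,8,9]=6  [4,5,6,7,8,9]=15
  size 7 → [0,3,4,5,6,8,9]=7  [1,4,5,6,7,8,9]=35  [3,4,5,6,7,8,9]=21
  size 8 → [0,3,4,5,6,7,8,9]=28  [1,3,4,5,6,7,8,9]=56  [2,3,4,5,6,7,8,9]=21
  first=0(e) contributes 77
  first=1(i) contributes 49
  first=2(u) contributes 84
|[w]| = 210

210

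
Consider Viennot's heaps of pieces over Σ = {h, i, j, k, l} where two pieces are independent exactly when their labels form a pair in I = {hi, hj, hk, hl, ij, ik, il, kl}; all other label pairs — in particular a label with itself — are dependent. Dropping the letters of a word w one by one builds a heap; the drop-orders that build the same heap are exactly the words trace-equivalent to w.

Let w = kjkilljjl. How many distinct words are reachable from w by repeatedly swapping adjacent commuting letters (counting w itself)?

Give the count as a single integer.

0(k) covers ∅
1(j) covers 0:k
2(k) covers 1:j
3(i) covers ∅
4(l) covers 1:j
5(l) covers 4:l
6(j) covers 2:k, 5:l
7(j) covers 6:j
8(l) covers 7:j
floor of heap: 0:k, 3:i
completions by unplaced set U, small U first (add the entries for U minus each lowest piece of U):
  |U|=1: {3}:1  {8}:1
  |U|=2: {3,8}:2  {7,8}:1
  |U|=3: {3,7,8}:3  {6,7,8}:1
  |U|=4: {2,6,7,8}:1  {3,6,7,8}:4  {5,6,7,8}:1
  |U|=5: {2,3,6,7,8}:5  {2,5,6,7,8}:2  {3,5,6,7,8}:5  {4,5,6,7,8}:1
  |U|=6: {2,3,5,6,7,8}:12  {2,4,5,6,7,8}:3  {3,4,5,6,7,8}:6
  |U|=7: {1,2,4,5,6,7,8}:3  {2,3,4,5,6,7,8}:21
  start at 0(k): 24
  start at 3(i): 3
sum over floor = 27

27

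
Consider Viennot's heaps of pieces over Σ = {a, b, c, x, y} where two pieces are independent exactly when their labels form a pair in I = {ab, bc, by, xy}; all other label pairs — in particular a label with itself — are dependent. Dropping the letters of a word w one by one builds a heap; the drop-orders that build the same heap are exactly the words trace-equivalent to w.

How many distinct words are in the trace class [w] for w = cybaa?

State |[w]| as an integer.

5

0(c) covers ∅
1(y) covers 0:c
2(b) covers ∅
3(a) covers 1:y
4(a) covers 3:a
floor of heap: 0:c, 2:b
completions by unplaced set U, small U first (add the entries for U minus each lowest piece of U):
  |U|=1: {2}:1  {4}:1
  |U|=2: {2,4}:2  {3,4}:1
  |U|=3: {1,3,4}:1  {2,3,4}:3
  start at 0(c): 4
  start at 2(b): 1
sum over floor = 5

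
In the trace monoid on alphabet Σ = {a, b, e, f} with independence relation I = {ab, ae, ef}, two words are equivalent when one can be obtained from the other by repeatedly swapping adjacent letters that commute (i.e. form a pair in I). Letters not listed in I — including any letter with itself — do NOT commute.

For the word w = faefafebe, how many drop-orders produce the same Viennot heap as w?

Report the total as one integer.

piece 0:f — minimal
piece 1:a rests on {0:f}
piece 2:e — minimal
piece 3:f rests on {1:a}
piece 4:a rests on {3:f}
piece 5:f rests on {4:a}
piece 6:e rests on {2:e}
piece 7:b rests on {5:f, 6:e}
piece 8:e rests on {7:b}
minimal pieces: {0:f, 2:e}
ways to finish when only these pieces remain (= sum over removing one remaining piece with nothing left below it):
  1 left: {8}→1
  2 left: {7,8}→1
  3 left: {5,7,8}→1  {6,7,8}→1
  4 left: {2,6,7,8}→1  {4,5,7,8}→1  {5,6,7,8}→2
  5 left: {2,5,6,7,8}→3  {3,4,5,7,8}→1  {4,5,6,7,8}→3
  6 left: {1,3,4,5,7,8}→1  {2,4,5,6,7,8}→6  {3,4,5,6,7,8}→4
  7 left: {0,1,3,4,5,7,8}→1  {1,3,4,5,6,7,8}→5  {2,3,4,5,6,7,8}→10
  placing 0:f first → 15 extensions
  placing 2:e first → 6 extensions
total linear extensions = 21

21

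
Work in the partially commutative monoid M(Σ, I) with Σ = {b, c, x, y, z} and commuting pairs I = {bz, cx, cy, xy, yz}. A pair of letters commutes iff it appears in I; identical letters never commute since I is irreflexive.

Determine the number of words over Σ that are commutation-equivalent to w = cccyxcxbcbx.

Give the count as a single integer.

0(c) covers ∅
1(c) covers 0:c
2(c) covers 1:c
3(y) covers ∅
4(x) covers ∅
5(c) covers 2:c
6(x) covers 4:x
7(b) covers 3:y, 5:c, 6:x
8(c) covers 7:b
9(b) covers 8:c
10(x) covers 9:b
floor of heap: 0:c, 3:y, 4:x
completions by unplaced set U, small U first (add the entries for U minus each lowest piece of U):
  |U|=1: {10}:1
  |U|=2: {9,10}:1
  |U|=3: {8,9,10}:1
  |U|=4: {7,8,9,10}:1
  |U|=5: {3,7,8,9,10}:1  {5,7,8,9,10}:1  {6,7,8,9,10}:1
  |U|=6: {2,5,7,8,9,10}:1  {3,5,7,8,9,10}:2  {3,6,7,8,9,10}:2  {4,6,7,8,9,10}:1  {5,6,7,8,9,10}:2
  |U|=7: {1,2,5,7,8,9,10}:1  {2,3,5,7,8,9,10}:3  {2,5,6,7,8,9,10}:3  {3,4,6,7,8,9,10}:3  {3,5,6,7,8,9,10}:6  {4,5,6,7,8,9,10}:3
  |U|=8: {0,1,2,5,7,8,9,10}:1  {1,2,3,5,7,8,9,10}:4  {1,2,5,6,7,8,9,10}:4  {2,3,5,6,7,8,9,10}:12  {2,4,5,6,7,8,9,10}:6  {3,4,5,6,7,8,9,10}:12
  |U|=9: {0,1,2,3,5,7,8,9,10}:5  {0,1,2,5,6,7,8,9,10}:5  {1,2,3,5,6,7,8,9,10}:20  {1,2,4,5,6,7,8,9,10}:10  {2,3,4,5,6,7,8,9,10}:30
  start at 0(c): 60
  start at 3(y): 15
  start at 4(x): 30
sum over floor = 105

105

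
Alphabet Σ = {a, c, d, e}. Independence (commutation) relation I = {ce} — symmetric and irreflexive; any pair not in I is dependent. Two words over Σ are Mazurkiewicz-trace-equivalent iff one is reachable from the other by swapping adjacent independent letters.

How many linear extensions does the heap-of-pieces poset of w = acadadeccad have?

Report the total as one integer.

piece 0:a — minimal
piece 1:c rests on {0:a}
piece 2:a rests on {1:c}
piece 3:d rests on {2:a}
piece 4:a rests on {3:d}
piece 5:d rests on {4:a}
piece 6:e rests on {5:d}
piece 7:c rests on {5:d}
piece 8:c rests on {7:c}
piece 9:a rests on {6:e, 8:c}
piece 10:d rests on {9:a}
minimal pieces: {0:a}
ways to finish when only these pieces remain (= sum over removing one remaining piece with nothing left below it):
  1 left: {10}→1
  2 left: {9,10}→1
  3 left: {6,9,10}→1  {8,9,10}→1
  4 left: {6,8,9,10}→2  {7,8,9,10}→1
  5 left: {6,7,8,9,10}→3
  6 left: {5,6,7,8,9,10}→3
  7 left: {4,5,6,7,8,9,10}→3
  8 left: {3,4,5,6,7,8,9,10}→3
  9 left: {2,3,4,5,6,7,8,9,10}→3
  placing 0:a first → 3 extensions

3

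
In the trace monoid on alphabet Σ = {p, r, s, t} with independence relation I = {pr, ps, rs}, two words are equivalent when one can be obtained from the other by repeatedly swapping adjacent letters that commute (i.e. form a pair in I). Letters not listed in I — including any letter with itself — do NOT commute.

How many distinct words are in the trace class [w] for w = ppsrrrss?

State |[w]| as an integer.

560

0(p) covers ∅
1(p) covers 0:p
2(s) covers ∅
3(r) covers ∅
4(r) covers 3:r
5(r) covers 4:r
6(s) covers 2:s
7(s) covers 6:s
floor of heap: 0:p, 2:s, 3:r
completions by unplaced set U, small U first (add the entries for U minus each lowest piece of U):
  |U|=1: {1}:1  {5}:1  {7}:1
  |U|=2: {0,1}:1  {1,5}:2  {1,7}:2  {4,5}:1  {5,7}:2  {6,7}:1
  |U|=3: {0,1,5}:3  {0,1,7}:3  {1,4,5}:3  {1,5,7}:6  {1,6,7}:3  {2,6,7}:1  {3,4,5}:1  {4,5,7}:3  {5,6,7}:3
  |U|=4: {0,1,4,5}:6  {0,1,5,7}:12  {0,1,6,7}:6  {1,2,6,7}:4  {1,3,4,5}:4  {1,4,5,7}:12  {1,5,6,7}:12  {2,5,6,7}:4  {3,4,5,7}:4  {4,5,6,7}:6
  |U|=5: {0,1,2,6,7}:10  {0,1,3,4,5}:10  {0,1,4,5,7}:30  {0,1,5,6,7}:30  {1,2,5,6,7}:20  {1,3,4,5,7}:20  {1,4,5,6,7}:30  {2,4,5,6,7}:10  {3,4,5,6,7}:10
  |U|=6: {0,1,2,5,6,7}:60  {0,1,3,4,5,7}:60  {0,1,4,5,6,7}:90  {1,2,4,5,6,7}:60  {1,3,4,5,6,7}:60  {2,3,4,5,6,7}:20
  start at 0(p): 140
  start at 2(s): 210
  start at 3(r): 210
sum over floor = 560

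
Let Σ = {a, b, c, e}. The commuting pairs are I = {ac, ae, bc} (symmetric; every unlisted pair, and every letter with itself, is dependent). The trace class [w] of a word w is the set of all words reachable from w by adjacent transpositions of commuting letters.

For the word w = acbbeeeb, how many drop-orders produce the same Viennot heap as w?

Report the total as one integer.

piece 0:a — minimal
piece 1:c — minimal
piece 2:b rests on {0:a}
piece 3:b rests on {2:b}
piece 4:e rests on {1:c, 3:b}
piece 5:e rests on {4:e}
piece 6:e rests on {5:e}
piece 7:b rests on {6:e}
minimal pieces: {0:a, 1:c}
ways to finish when only these pieces remain (= sum over removing one remaining piece with nothing left below it):
  1 left: {7}→1
  2 left: {6,7}→1
  3 left: {5,6,7}→1
  4 left: {4,5,6,7}→1
  5 left: {1,4,5,6,7}→1  {3,4,5,6,7}→1
  6 left: {1,3,4,5,6,7}→2  {2,3,4,5,6,7}→1
  placing 0:a first → 3 extensions
  placing 1:c first → 1 extensions
total linear extensions = 4

4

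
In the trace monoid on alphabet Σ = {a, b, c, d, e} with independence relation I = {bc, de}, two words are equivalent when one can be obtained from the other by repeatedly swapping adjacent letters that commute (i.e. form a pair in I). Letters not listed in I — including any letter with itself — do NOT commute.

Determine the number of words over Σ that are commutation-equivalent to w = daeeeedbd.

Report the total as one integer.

drop 0:d onto floor
drop 1:a onto {0:d}
drop 2:e onto {1:a}
drop 3:e onto {2:e}
drop 4:e onto {3:e}
drop 5:e onto {4:e}
drop 6:d onto {1:a}
drop 7:b onto {5:e, 6:d}
drop 8:d onto {7:b}
ground layer = {0:d}
drop-orders for the pieces not yet dropped (sum over which currently-grounded one goes next):
  1 to go: {8} 1
  2 to go: {7,8} 1
  3 to go: {5,7,8} 1  {6,7,8} 1
  4 to go: {4,5,7,8} 1  {5,6,7,8} 2
  5 to go: {3,4,5,7,8} 1  {4,5,6,7,8} 3
  6 to go: {2,3,4,5,7,8} 1  {3,4,5,6,7,8} 4
  7 to go: {2,3,4,5,6,7,8} 5
  if 0:d drops first: 5 orders

5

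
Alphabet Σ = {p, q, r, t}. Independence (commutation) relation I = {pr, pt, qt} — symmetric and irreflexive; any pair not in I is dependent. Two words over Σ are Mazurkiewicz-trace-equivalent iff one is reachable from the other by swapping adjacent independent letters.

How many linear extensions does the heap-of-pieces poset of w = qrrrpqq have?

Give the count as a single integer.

0(q) covers ∅
1(r) covers 0:q
2(r) covers 1:r
3(r) covers 2:r
4(p) covers 0:q
5(q) covers 3:r, 4:p
6(q) covers 5:q
floor of heap: 0:q
completions by unplaced set U, small U first (add the entries for U minus each lowest piece of U):
  |U|=1: {6}:1
  |U|=2: {5,6}:1
  |U|=3: {3,5,6}:1  {4,5,6}:1
  |U|=4: {2,3,5,6}:1  {3,4,5,6}:2
  |U|=5: {1,2,3,5,6}:1  {2,3,4,5,6}:3
  start at 0(q): 4

4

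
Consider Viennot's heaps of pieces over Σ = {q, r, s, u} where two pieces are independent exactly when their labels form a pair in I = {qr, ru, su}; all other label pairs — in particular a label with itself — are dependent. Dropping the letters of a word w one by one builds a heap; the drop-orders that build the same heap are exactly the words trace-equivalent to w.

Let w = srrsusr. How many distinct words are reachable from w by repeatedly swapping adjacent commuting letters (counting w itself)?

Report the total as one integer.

7

drop 0:s onto floor
drop 1:r onto {0:s}
drop 2:r onto {1:r}
drop 3:s onto {2:r}
drop 4:u onto floor
drop 5:s onto {3:s}
drop 6:r onto {5:s}
ground layer = {0:s, 4:u}
drop-orders for the pieces not yet dropped (sum over which currently-grounded one goes next):
  1 to go: {4} 1  {6} 1
  2 to go: {4,6} 2  {5,6} 1
  3 to go: {3,5,6} 1  {4,5,6} 3
  4 to go: {2,3,5,6} 1  {3,4,5,6} 4
  5 to go: {1,2,3,5,6} 1  {2,3,4,5,6} 5
  if 0:s drops first: 6 orders
  if 4:u drops first: 1 orders
heap linearizations: 7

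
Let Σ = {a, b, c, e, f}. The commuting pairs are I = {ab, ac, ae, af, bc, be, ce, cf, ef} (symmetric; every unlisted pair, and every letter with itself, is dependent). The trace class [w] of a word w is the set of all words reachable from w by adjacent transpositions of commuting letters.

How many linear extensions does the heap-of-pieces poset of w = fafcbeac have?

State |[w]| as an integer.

1680

piece 0:f — minimal
piece 1:a — minimal
piece 2:f rests on {0:f}
piece 3:c — minimal
piece 4:b rests on {2:f}
piece 5:e — minimal
piece 6:a rests on {1:a}
piece 7:c rests on {3:c}
minimal pieces: {0:f, 1:a, 3:c, 5:e}
ways to finish when only these pieces remain (= sum over removing one remaining piece with nothing left below it):
  1 left: {4}→1  {5}→1  {6}→1  {7}→1
  2 left: {1,6}→1  {2,4}→1  {3,7}→1  {4,5}→2  {4,6}→2  {4,7}→2  {5,6}→2  {5,7}→2  {6,7}→2
  3 left: {0,2,4}→1  {1,4,6}→3  {1,5,6}→3  {1,6,7}→3  {2,4,5}→3  {2,4,6}→3  {2,4,7}→3  {3,4,7}→3  {3,5,7}→3  {3,6,7}→3  {4,5,6}→6  {4,5,7}→6  {4,6,7}→6  {5,6,7}→6
  4 left: {0,2,4,5}→4  {0,2,4,6}→4  {0,2,4,7}→4  {1,2,4,6}→6  {1,3,6,7}→6  {1,4,5,6}→12  {1,4,6,7}→12  {1,5,6,7}→12  {2,3,4,7}→6  {2,4,5,6}→12  {2,4,5,7}→12  {2,4,6,7}→12  {3,4,5,7}→12  {3,4,6,7}→12  {3,5,6,7}→12  {4,5,6,7}→24
  5 left: {0,1,2,4,6}→10  {0,2,3,4,7}→10  {0,2,4,5,6}→20  {0,2,4,5,7}→20  {0,2,4,6,7}→20  {1,2,4,5,6}→30  {1,2,4,6,7}→30  {1,3,4,6,7}→30  {1,3,5,6,7}→30  {1,4,5,6,7}→60  {2,3,4,5,7}→30  {2,3,4,6,7}→30  {2,4,5,6,7}→60  {3,4,5,6,7}→60
  6 left: {0,1,2,4,5,6}→60  {0,1,2,4,6,7}→60  {0,2,3,4,5,7}→60  {0,2,3,4,6,7}→60  {0,2,4,5,6,7}→120  {1,2,3,4,6,7}→90  {1,2,4,5,6,7}→180  {1,3,4,5,6,7}→180  {2,3,4,5,6,7}→180
  placing 0:f first → 630 extensions
  placing 1:a first → 420 extensions
  placing 3:c first → 420 extensions
  placing 5:e first → 210 extensions
total linear extensions = 1680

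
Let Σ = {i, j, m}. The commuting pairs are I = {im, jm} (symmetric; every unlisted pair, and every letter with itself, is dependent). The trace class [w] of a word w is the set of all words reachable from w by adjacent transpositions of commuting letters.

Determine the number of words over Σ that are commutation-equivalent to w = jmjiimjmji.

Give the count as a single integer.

piece 0:j — minimal
piece 1:m — minimal
piece 2:j rests on {0:j}
piece 3:i rests on {2:j}
piece 4:i rests on {3:i}
piece 5:m rests on {1:m}
piece 6:j rests on {4:i}
piece 7:m rests on {5:m}
piece 8:j rests on {6:j}
piece 9:i rests on {8:j}
minimal pieces: {0:j, 1:m}
ways to finish when only these pieces remain (= sum over removing one remaining piece with nothing left below it):
  1 left: {7}→1  {9}→1
  2 left: {5,7}→1  {7,9}→2  {8,9}→1
  3 left: {1,5,7}→1  {5,7,9}→3  {6,8,9}→1  {7,8,9}→3
  4 left: {1,5,7,9}→4  {4,6,8,9}→1  {5,7,8,9}→6  {6,7,8,9}→4
  5 left: {1,5,7,8,9}→10  {3,4,6,8,9}→1  {4,6,7,8,9}→5  {5,6,7,8,9}→10
  6 left: {1,5,6,7,8,9}→20  {2,3,4,6,8,9}→1  {3,4,6,7,8,9}→6  {4,5,6,7,8,9}→15
  7 left: {0,2,3,4,6,8,9}→1  {1,4,5,6,7,8,9}→35  {2,3,4,6,7,8,9}→7  {3,4,5,6,7,8,9}→21
  8 left: {0,2,3,4,6,7,8,9}→8  {1,3,4,5,6,7,8,9}→56  {2,3,4,5,6,7,8,9}→28
  placing 0:j first → 84 extensions
  placing 1:m first → 36 extensions
total linear extensions = 120

120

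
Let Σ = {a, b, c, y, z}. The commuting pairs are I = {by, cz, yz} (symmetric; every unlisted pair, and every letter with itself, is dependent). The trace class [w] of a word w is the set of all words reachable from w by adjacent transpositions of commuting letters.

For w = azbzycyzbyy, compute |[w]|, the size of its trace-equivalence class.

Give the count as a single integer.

0(a) covers ∅
1(z) covers 0:a
2(b) covers 1:z
3(z) covers 2:b
4(y) covers 0:a
5(c) covers 2:b, 4:y
6(y) covers 5:c
7(z) covers 3:z
8(b) covers 5:c, 7:z
9(y) covers 6:y
10(y) covers 9:y
floor of heap: 0:a
completions by unplaced set U, small U first (add the entries for U minus each lowest piece of U):
  |U|=1: {8}:1  {10}:1
  |U|=2: {7,8}:1  {8,10}:2  {9,10}:1
  |U|=3: {3,7,8}:1  {6,9,10}:1  {7,8,10}:3  {8,9,10}:3
  |U|=4: {3,7,8,10}:4  {6,8,9,10}:4  {7,8,9,10}:6
  |U|=5: {3,7,8,9,10}:10  {5,6,8,9,10}:4  {6,7,8,9,10}:10
  |U|=6: {3,6,7,8,9,10}:20  {4,5,6,8,9,10}:4  {5,6,7,8,9,10}:14
  |U|=7: {3,5,6,7,8,9,10}:34  {4,5,6,7,8,9,10}:18
  |U|=8: {2,3,5,6,7,8,9,10}:34  {3,4,5,6,7,8,9,10}:52
  |U|=9: {1,2,3,5,6,7,8,9,10}:34  {2,3,4,5,6,7,8,9,10}:86
  start at 0(a): 120

120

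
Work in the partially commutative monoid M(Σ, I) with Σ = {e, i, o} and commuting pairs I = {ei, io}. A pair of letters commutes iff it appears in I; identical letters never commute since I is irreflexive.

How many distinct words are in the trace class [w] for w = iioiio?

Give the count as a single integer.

15

drop 0:i onto floor
drop 1:i onto {0:i}
drop 2:o onto floor
drop 3:i onto {1:i}
drop 4:i onto {3:i}
drop 5:o onto {2:o}
ground layer = {0:i, 2:o}
drop-orders for the pieces not yet dropped (sum over which currently-grounded one goes next):
  1 to go: {4} 1  {5} 1
  2 to go: {2,5} 1  {3,4} 1  {4,5} 2
  3 to go: {1,3,4} 1  {2,4,5} 3  {3,4,5} 3
  4 to go: {0,1,3,4} 1  {1,3,4,5} 4  {2,3,4,5} 6
  if 0:i drops first: 10 orders
  if 2:o drops first: 5 orders
heap linearizations: 15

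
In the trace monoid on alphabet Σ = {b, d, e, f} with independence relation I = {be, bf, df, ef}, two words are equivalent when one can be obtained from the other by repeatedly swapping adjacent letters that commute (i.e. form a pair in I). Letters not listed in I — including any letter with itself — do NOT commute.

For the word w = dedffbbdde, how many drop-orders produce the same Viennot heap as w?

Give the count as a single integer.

#0=d has no predecessor
#1=e depends on [0:d]
#2=d depends on [1:e]
#3=f has no predecessor
#4=f depends on [3:f]
#5=b depends on [2:d]
#6=b depends on [5:b]
#7=d depends on [6:b]
#8=d depends on [7:d]
#9=e depends on [8:d]
sources: [0:d, 3:f]
N(rest) = Σ N(rest − s) over sources s of rest; N(one piece) = 1:
  size 1 → [4]=1  [9]=1
  size 2 → [3,4]=1  [4,9]=2  [8,9]=1
  size 3 → [3,4,9]=3  [4,8,9]=3  [7,8,9]=1
  size 4 → [3,4,8,9]=6  [4,7,8,9]=4  [6,7,8,9]=1
  size 5 → [3,4,7,8,9]=10  [4,6,7,8,9]=5  [5,6,7,8,9]=1
  size 6 → [2,5,6,7,8,9]=1  [3,4,6,7,8,9]=15  [4,5,6,7,8,9]=6
  size 7 → [1,2,5,6,7,8,9]=1  [2,4,5,6,7,8,9]=7  [3,4,5,6,7,8,9]=21
  size 8 → [0,1,2,5,6,7,8,9]=1  [1,2,4,5,6,7,8,9]=8  [2,3,4,5,6,7,8,9]=28
  first=0(d) contributes 36
  first=3(f) contributes 9
|[w]| = 45

45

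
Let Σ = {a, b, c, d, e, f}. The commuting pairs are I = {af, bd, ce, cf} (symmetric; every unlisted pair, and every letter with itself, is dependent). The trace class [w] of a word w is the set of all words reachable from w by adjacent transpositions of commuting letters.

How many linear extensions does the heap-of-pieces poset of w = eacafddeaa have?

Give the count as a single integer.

piece 0:e — minimal
piece 1:a rests on {0:e}
piece 2:c rests on {1:a}
piece 3:a rests on {2:c}
piece 4:f rests on {0:e}
piece 5:d rests on {3:a, 4:f}
piece 6:d rests on {5:d}
piece 7:e rests on {6:d}
piece 8:a rests on {7:e}
piece 9:a rests on {8:a}
minimal pieces: {0:e}
ways to finish when only these pieces remain (= sum over removing one remaining piece with nothing left below it):
  1 left: {9}→1
  2 left: {8,9}→1
  3 left: {7,8,9}→1
  4 left: {6,7,8,9}→1
  5 left: {5,6,7,8,9}→1
  6 left: {3,5,6,7,8,9}→1  {4,5,6,7,8,9}→1
  7 left: {2,3,5,6,7,8,9}→1  {3,4,5,6,7,8,9}→2
  8 left: {1,2,3,5,6,7,8,9}→1  {2,3,4,5,6,7,8,9}→3
  placing 0:e first → 4 extensions

4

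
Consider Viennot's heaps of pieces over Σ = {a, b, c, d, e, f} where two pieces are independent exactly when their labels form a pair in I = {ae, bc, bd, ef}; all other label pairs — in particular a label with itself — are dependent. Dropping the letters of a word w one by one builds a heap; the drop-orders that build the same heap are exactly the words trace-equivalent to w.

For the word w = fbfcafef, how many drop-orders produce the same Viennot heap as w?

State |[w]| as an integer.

4

drop 0:f onto floor
drop 1:b onto {0:f}
drop 2:f onto {1:b}
drop 3:c onto {2:f}
drop 4:a onto {3:c}
drop 5:f onto {4:a}
drop 6:e onto {3:c}
drop 7:f onto {5:f}
ground layer = {0:f}
drop-orders for the pieces not yet dropped (sum over which currently-grounded one goes next):
  1 to go: {6} 1  {7} 1
  2 to go: {5,7} 1  {6,7} 2
  3 to go: {4,5,7} 1  {5,6,7} 3
  4 to go: {4,5,6,7} 4
  5 to go: {3,4,5,6,7} 4
  6 to go: {2,3,4,5,6,7} 4
  if 0:f drops first: 4 orders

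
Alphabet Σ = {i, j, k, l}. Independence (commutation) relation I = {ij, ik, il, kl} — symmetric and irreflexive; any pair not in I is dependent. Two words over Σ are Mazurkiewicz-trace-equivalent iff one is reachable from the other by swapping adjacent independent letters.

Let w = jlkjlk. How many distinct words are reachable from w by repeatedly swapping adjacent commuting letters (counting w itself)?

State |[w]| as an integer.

4

piece 0:j — minimal
piece 1:l rests on {0:j}
piece 2:k rests on {0:j}
piece 3:j rests on {1:l, 2:k}
piece 4:l rests on {3:j}
piece 5:k rests on {3:j}
minimal pieces: {0:j}
ways to finish when only these pieces remain (= sum over removing one remaining piece with nothing left below it):
  1 left: {4}→1  {5}→1
  2 left: {4,5}→2
  3 left: {3,4,5}→2
  4 left: {1,3,4,5}→2  {2,3,4,5}→2
  placing 0:j first → 4 extensions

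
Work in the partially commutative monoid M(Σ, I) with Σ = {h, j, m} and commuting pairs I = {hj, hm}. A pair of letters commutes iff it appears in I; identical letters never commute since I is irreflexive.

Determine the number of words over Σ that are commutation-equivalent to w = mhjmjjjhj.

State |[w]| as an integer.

36

0(m) covers ∅
1(h) covers ∅
2(j) covers 0:m
3(m) covers 2:j
4(j) covers 3:m
5(j) covers 4:j
6(j) covers 5:j
7(h) covers 1:h
8(j) covers 6:j
floor of heap: 0:m, 1:h
completions by unplaced set U, small U first (add the entries for U minus each lowest piece of U):
  |U|=1: {7}:1  {8}:1
  |U|=2: {1,7}:1  {6,8}:1  {7,8}:2
  |U|=3: {1,7,8}:3  {5,6,8}:1  {6,7,8}:3
  |U|=4: {1,6,7,8}:6  {4,5,6,8}:1  {5,6,7,8}:4
  |U|=5: {1,5,6,7,8}:10  {3,4,5,6,8}:1  {4,5,6,7,8}:5
  |U|=6: {1,4,5,6,7,8}:15  {2,3,4,5,6,8}:1  {3,4,5,6,7,8}:6
  |U|=7: {0,2,3,4,5,6,8}:1  {1,3,4,5,6,7,8}:21  {2,3,4,5,6,7,8}:7
  start at 0(m): 28
  start at 1(h): 8
sum over floor = 36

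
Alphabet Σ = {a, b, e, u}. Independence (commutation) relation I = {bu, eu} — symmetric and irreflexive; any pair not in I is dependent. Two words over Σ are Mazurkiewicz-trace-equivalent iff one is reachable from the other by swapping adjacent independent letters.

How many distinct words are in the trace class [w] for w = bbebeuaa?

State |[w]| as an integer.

piece 0:b — minimal
piece 1:b rests on {0:b}
piece 2:e rests on {1:b}
piece 3:b rests on {2:e}
piece 4:e rests on {3:b}
piece 5:u — minimal
piece 6:a rests on {4:e, 5:u}
piece 7:a rests on {6:a}
minimal pieces: {0:b, 5:u}
ways to finish when only these pieces remain (= sum over removing one remaining piece with nothing left below it):
  1 left: {7}→1
  2 left: {6,7}→1
  3 left: {4,6,7}→1  {5,6,7}→1
  4 left: {3,4,6,7}→1  {4,5,6,7}→2
  5 left: {2,3,4,6,7}→1  {3,4,5,6,7}→3
  6 left: {1,2,3,4,6,7}→1  {2,3,4,5,6,7}→4
  placing 0:b first → 5 extensions
  placing 5:u first → 1 extensions
total linear extensions = 6

6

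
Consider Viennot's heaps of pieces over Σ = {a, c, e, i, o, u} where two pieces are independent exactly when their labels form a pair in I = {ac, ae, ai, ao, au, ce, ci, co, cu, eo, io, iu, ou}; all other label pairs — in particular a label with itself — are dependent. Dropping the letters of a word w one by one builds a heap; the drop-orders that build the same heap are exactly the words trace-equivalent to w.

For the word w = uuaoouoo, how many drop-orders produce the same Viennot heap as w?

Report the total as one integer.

280

0(u) covers ∅
1(u) covers 0:u
2(a) covers ∅
3(o) covers ∅
4(o) covers 3:o
5(u) covers 1:u
6(o) covers 4:o
7(o) covers 6:o
floor of heap: 0:u, 2:a, 3:o
completions by unplaced set U, small U first (add the entries for U minus each lowest piece of U):
  |U|=1: {2}:1  {5}:1  {7}:1
  |U|=2: {1,5}:1  {2,5}:2  {2,7}:2  {5,7}:2  {6,7}:1
  |U|=3: {0,1,5}:1  {1,2,5}:3  {1,5,7}:3  {2,5,7}:6  {2,6,7}:3  {4,6,7}:1  {5,6,7}:3
  |U|=4: {0,1,2,5}:4  {0,1,5,7}:4  {1,2,5,7}:12  {1,5,6,7}:6  {2,4,6,7}:4  {2,5,6,7}:12  {3,4,6,7}:1  {4,5,6,7}:4
  |U|=5: {0,1,2,5,7}:20  {0,1,5,6,7}:10  {1,2,5,6,7}:30  {1,4,5,6,7}:10  {2,3,4,6,7}:5  {2,4,5,6,7}:20  {3,4,5,6,7}:5
  |U|=6: {0,1,2,5,6,7}:60  {0,1,4,5,6,7}:20  {1,2,4,5,6,7}:60  {1,3,4,5,6,7}:15  {2,3,4,5,6,7}:30
  start at 0(u): 105
  start at 2(a): 35
  start at 3(o): 140
sum over floor = 280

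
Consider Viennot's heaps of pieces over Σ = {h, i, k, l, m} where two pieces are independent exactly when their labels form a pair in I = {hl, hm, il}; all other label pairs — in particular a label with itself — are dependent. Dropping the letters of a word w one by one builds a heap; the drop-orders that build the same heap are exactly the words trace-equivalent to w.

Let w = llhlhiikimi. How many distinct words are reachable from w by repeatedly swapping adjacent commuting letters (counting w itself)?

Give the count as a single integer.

35

0(l) covers ∅
1(l) covers 0:l
2(h) covers ∅
3(l) covers 1:l
4(h) covers 2:h
5(i) covers 4:h
6(i) covers 5:i
7(k) covers 3:l, 6:i
8(i) covers 7:k
9(m) covers 8:i
10(i) covers 9:m
floor of heap: 0:l, 2:h
completions by unplaced set U, small U first (add the entries for U minus each lowest piece of U):
  |U|=1: {10}:1
  |U|=2: {9,10}:1
  |U|=3: {8,9,10}:1
  |U|=4: {7,8,9,10}:1
  |U|=5: {3,7,8,9,10}:1  {6,7,8,9,10}:1
  |U|=6: {1,3,7,8,9,10}:1  {3,6,7,8,9,10}:2  {5,6,7,8,9,10}:1
  |U|=7: {0,1,3,7,8,9,10}:1  {1,3,6,7,8,9,10}:3  {3,5,6,7,8,9,10}:3  {4,5,6,7,8,9,10}:1
  |U|=8: {0,1,3,6,7,8,9,10}:4  {1,3,5,6,7,8,9,10}:6  {2,4,5,6,7,8,9,10}:1  {3,4,5,6,7,8,9,10}:4
  |U|=9: {0,1,3,5,6,7,8,9,10}:10  {1,3,4,5,6,7,8,9,10}:10  {2,3,4,5,6,7,8,9,10}:5
  start at 0(l): 15
  start at 2(h): 20
sum over floor = 35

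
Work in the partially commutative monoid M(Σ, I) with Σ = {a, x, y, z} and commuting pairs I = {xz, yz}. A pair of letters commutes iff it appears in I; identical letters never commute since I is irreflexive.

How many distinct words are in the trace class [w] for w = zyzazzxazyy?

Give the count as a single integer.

drop 0:z onto floor
drop 1:y onto floor
drop 2:z onto {0:z}
drop 3:a onto {1:y, 2:z}
drop 4:z onto {3:a}
drop 5:z onto {4:z}
drop 6:x onto {3:a}
drop 7:a onto {5:z, 6:x}
drop 8:z onto {7:a}
drop 9:y onto {7:a}
drop 10:y onto {9:y}
ground layer = {0:z, 1:y}
drop-orders for the pieces not yet dropped (sum over which currently-grounded one goes next):
  1 to go: {8} 1  {10} 1
  2 to go: {8,10} 2  {9,10} 1
  3 to go: {8,9,10} 3
  4 to go: {7,8,9,10} 3
  5 to go: {5,7,8,9,10} 3  {6,7,8,9,10} 3
  6 to go: {4,5,7,8,9,10} 3  {5,6,7,8,9,10} 6
  7 to go: {4,5,6,7,8,9,10} 9
  8 to go: {3,4,5,6,7,8,9,10} 9
  9 to go: {1,3,4,5,6,7,8,9,10} 9  {2,3,4,5,6,7,8,9,10} 9
  if 0:z drops first: 18 orders
  if 1:y drops first: 9 orders
heap linearizations: 27

27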